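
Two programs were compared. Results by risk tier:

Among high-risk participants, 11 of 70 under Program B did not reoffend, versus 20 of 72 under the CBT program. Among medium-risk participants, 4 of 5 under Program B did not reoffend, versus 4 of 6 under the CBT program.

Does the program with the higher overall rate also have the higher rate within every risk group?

No

High-risk: Program B 11/70 = 15.7%, the CBT program 20/72 = 27.8% → the CBT program
Medium-risk: Program B 4/5 = 80.0%, the CBT program 4/6 = 66.7% → Program B
Overall: Program B 15/75 = 20.0%, the CBT program 24/78 = 30.8% → the CBT program
Neither sweeps: Program B wins 1 of 2 groups, the CBT program wins 1. The CBT program wins overall but not every group — no Simpson reversal.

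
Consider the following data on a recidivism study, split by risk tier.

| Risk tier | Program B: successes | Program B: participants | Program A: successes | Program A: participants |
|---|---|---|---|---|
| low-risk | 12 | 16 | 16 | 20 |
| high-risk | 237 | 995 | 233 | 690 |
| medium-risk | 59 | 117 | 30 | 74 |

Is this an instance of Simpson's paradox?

Low-risk: Program B 12/16 = 75.0%, Program A 16/20 = 80.0% → Program A
High-risk: Program B 237/995 = 23.8%, Program A 233/690 = 33.8% → Program A
Medium-risk: Program B 59/117 = 50.4%, Program A 30/74 = 40.5% → Program B
Overall: Program B 308/1128 = 27.3%, Program A 279/784 = 35.6% → Program A
Neither sweeps: Program B wins 1 of 3 groups, Program A wins 2. Program A wins overall but not every group — no Simpson reversal.

No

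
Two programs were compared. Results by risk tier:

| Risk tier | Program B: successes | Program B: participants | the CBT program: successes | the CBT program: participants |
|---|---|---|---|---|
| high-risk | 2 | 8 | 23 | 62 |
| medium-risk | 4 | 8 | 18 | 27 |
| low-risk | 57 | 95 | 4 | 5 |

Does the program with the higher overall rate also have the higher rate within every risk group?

High-risk: Program B 2/8 = 25.0%, the CBT program 23/62 = 37.1% → the CBT program
Medium-risk: Program B 4/8 = 50.0%, the CBT program 18/27 = 66.7% → the CBT program
Low-risk: Program B 57/95 = 60.0%, the CBT program 4/5 = 80.0% → the CBT program
Overall: Program B 63/111 = 56.8%, the CBT program 45/94 = 47.9% → Program B
The CBT program wins each risk group but Program B wins overall — the comparison reverses. The CBT program's participants skew toward high-risk, which has a lower base rate.

No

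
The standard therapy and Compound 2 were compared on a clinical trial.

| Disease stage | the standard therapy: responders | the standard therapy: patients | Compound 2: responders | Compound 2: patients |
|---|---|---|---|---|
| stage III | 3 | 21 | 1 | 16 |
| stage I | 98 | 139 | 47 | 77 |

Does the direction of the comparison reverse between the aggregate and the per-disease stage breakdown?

Stage III: the standard therapy 3/21 = 14.3%, Compound 2 1/16 = 6.2% → the standard therapy
Stage I: the standard therapy 98/139 = 70.5%, Compound 2 47/77 = 61.0% → the standard therapy
Overall: the standard therapy 101/160 = 63.1%, Compound 2 48/93 = 51.6% → the standard therapy
The standard therapy wins overall and in every disease group — no reversal.

No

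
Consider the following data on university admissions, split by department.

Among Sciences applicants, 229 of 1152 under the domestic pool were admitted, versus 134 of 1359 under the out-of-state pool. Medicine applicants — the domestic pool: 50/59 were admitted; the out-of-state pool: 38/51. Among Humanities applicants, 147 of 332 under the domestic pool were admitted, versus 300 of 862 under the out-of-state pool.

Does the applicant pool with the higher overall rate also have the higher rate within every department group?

Sciences: the domestic pool 229/1152 = 19.9%, the out-of-state pool 134/1359 = 9.9% → the domestic pool
Medicine: the domestic pool 50/59 = 84.7%, the out-of-state pool 38/51 = 74.5% → the domestic pool
Humanities: the domestic pool 147/332 = 44.3%, the out-of-state pool 300/862 = 34.8% → the domestic pool
Overall: the domestic pool 426/1543 = 27.6%, the out-of-state pool 472/2272 = 20.8% → the domestic pool
The domestic pool wins overall and in every department group — no reversal.

Yes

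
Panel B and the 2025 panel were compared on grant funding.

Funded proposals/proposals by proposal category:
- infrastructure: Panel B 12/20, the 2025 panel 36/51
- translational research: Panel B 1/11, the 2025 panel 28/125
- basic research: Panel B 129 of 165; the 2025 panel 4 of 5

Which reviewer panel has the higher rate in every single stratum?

the 2025 panel

Infrastructure: Panel B 12/20 = 60.0%, the 2025 panel 36/51 = 70.6% → the 2025 panel
Translational research: Panel B 1/11 = 9.1%, the 2025 panel 28/125 = 22.4% → the 2025 panel
Basic research: Panel B 129/165 = 78.2%, the 2025 panel 4/5 = 80.0% → the 2025 panel
The 2025 panel has the higher rate in all 3 groups.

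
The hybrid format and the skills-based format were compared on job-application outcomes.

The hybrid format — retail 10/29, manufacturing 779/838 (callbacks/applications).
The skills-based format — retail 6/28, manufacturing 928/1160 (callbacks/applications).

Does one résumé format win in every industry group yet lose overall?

Retail: the hybrid format 10/29 = 34.5%, the skills-based format 6/28 = 21.4% → the hybrid format
Manufacturing: the hybrid format 779/838 = 93.0%, the skills-based format 928/1160 = 80.0% → the hybrid format
Overall: the hybrid format 789/867 = 91.0%, the skills-based format 934/1188 = 78.6% → the hybrid format
The hybrid format wins overall and in every industry group — no reversal.

No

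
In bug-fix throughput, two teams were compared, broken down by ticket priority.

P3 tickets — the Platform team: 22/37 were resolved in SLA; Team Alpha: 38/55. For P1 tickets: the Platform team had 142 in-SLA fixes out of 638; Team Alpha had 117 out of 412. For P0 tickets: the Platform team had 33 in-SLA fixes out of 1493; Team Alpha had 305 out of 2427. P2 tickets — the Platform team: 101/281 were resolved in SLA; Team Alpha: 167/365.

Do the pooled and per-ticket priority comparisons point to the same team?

P3: the Platform team 22/37 = 59.5%, Team Alpha 38/55 = 69.1% → Team Alpha
P1: the Platform team 142/638 = 22.3%, Team Alpha 117/412 = 28.4% → Team Alpha
P0: the Platform team 33/1493 = 2.2%, Team Alpha 305/2427 = 12.6% → Team Alpha
P2: the Platform team 101/281 = 35.9%, Team Alpha 167/365 = 45.8% → Team Alpha
Overall: the Platform team 298/2449 = 12.2%, Team Alpha 627/3259 = 19.2% → Team Alpha
Team Alpha wins overall and in every ticket group — no reversal.

Yes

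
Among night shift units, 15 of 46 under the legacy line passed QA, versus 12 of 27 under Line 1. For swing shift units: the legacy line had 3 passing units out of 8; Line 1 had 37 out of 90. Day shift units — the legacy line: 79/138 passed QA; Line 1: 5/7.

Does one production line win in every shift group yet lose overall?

Yes

Night shift: the legacy line 15/46 = 32.6%, Line 1 12/27 = 44.4% → Line 1
Swing shift: the legacy line 3/8 = 37.5%, Line 1 37/90 = 41.1% → Line 1
Day shift: the legacy line 79/138 = 57.2%, Line 1 5/7 = 71.4% → Line 1
Overall: the legacy line 97/192 = 50.5%, Line 1 54/124 = 43.5% → the legacy line
Line 1 wins each shift group but the legacy line wins overall — the comparison reverses. Line 1's units skew toward swing shift, which has a lower base rate.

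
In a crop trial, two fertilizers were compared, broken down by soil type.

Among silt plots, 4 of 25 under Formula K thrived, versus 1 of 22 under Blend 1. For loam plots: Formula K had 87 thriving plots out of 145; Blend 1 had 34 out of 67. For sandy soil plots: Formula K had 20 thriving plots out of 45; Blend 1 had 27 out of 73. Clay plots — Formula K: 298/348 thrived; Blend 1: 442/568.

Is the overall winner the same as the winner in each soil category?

Yes

Silt: Formula K 4/25 = 16.0%, Blend 1 1/22 = 4.5% → Formula K
Loam: Formula K 87/145 = 60.0%, Blend 1 34/67 = 50.7% → Formula K
Sandy soil: Formula K 20/45 = 44.4%, Blend 1 27/73 = 37.0% → Formula K
Clay: Formula K 298/348 = 85.6%, Blend 1 442/568 = 77.8% → Formula K
Overall: Formula K 409/563 = 72.6%, Blend 1 504/730 = 69.0% → Formula K
Formula K wins overall and in every soil group — no reversal.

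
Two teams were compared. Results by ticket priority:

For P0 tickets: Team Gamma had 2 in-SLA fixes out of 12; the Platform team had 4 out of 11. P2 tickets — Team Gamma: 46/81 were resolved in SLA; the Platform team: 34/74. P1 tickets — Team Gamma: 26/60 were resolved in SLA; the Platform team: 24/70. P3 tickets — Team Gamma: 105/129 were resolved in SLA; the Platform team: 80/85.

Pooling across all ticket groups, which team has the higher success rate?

Team Gamma

P0: Team Gamma 2/12 = 16.7%, the Platform team 4/11 = 36.4% → the Platform team
P2: Team Gamma 46/81 = 56.8%, the Platform team 34/74 = 45.9% → Team Gamma
P1: Team Gamma 26/60 = 43.3%, the Platform team 24/70 = 34.3% → Team Gamma
P3: Team Gamma 105/129 = 81.4%, the Platform team 80/85 = 94.1% → the Platform team
Overall: Team Gamma 179/282 = 63.5%, the Platform team 142/240 = 59.2% → Team Gamma
(Neither sweeps every ticket group, but Team Gamma has the higher pooled rate.)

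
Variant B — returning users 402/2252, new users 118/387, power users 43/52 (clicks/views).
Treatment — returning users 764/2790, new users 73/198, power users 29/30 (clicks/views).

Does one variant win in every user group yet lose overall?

Returning users: Variant B 402/2252 = 17.9%, Treatment 764/2790 = 27.4% → Treatment
New users: Variant B 118/387 = 30.5%, Treatment 73/198 = 36.9% → Treatment
Power users: Variant B 43/52 = 82.7%, Treatment 29/30 = 96.7% → Treatment
Overall: Variant B 563/2691 = 20.9%, Treatment 866/3018 = 28.7% → Treatment
Treatment wins overall and in every user group — no reversal.

No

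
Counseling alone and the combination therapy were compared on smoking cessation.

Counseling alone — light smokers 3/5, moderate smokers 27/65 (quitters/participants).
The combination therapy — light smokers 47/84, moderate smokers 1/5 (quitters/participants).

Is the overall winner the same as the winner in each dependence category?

No

Light smokers: counseling alone 3/5 = 60.0%, the combination therapy 47/84 = 56.0% → counseling alone
Moderate smokers: counseling alone 27/65 = 41.5%, the combination therapy 1/5 = 20.0% → counseling alone
Overall: counseling alone 30/70 = 42.9%, the combination therapy 48/89 = 53.9% → the combination therapy
Counseling alone wins each dependence group but the combination therapy wins overall — the comparison reverses. Counseling alone's participants skew toward moderate smokers, which has a lower base rate.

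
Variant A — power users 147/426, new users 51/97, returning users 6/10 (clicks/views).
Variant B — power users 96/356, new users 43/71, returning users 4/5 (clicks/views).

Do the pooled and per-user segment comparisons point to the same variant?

Power users: Variant A 147/426 = 34.5%, Variant B 96/356 = 27.0% → Variant A
New users: Variant A 51/97 = 52.6%, Variant B 43/71 = 60.6% → Variant B
Returning users: Variant A 6/10 = 60.0%, Variant B 4/5 = 80.0% → Variant B
Overall: Variant A 204/533 = 38.3%, Variant B 143/432 = 33.1% → Variant A
Neither sweeps: Variant A wins 1 of 3 groups, Variant B wins 2. Variant A wins overall but not every group — no Simpson reversal.

No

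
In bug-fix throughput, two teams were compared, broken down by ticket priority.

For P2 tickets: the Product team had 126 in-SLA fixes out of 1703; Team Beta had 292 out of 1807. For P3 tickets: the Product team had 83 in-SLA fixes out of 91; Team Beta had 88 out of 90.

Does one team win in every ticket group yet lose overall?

P2: the Product team 126/1703 = 7.4%, Team Beta 292/1807 = 16.2% → Team Beta
P3: the Product team 83/91 = 91.2%, Team Beta 88/90 = 97.8% → Team Beta
Overall: the Product team 209/1794 = 11.6%, Team Beta 380/1897 = 20.0% → Team Beta
Team Beta wins overall and in every ticket group — no reversal.

No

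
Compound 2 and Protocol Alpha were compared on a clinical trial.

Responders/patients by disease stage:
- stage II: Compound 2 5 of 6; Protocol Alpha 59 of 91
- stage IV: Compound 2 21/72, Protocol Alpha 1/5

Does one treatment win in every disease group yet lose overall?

Yes

Stage II: Compound 2 5/6 = 83.3%, Protocol Alpha 59/91 = 64.8% → Compound 2
Stage IV: Compound 2 21/72 = 29.2%, Protocol Alpha 1/5 = 20.0% → Compound 2
Overall: Compound 2 26/78 = 33.3%, Protocol Alpha 60/96 = 62.5% → Protocol Alpha
Compound 2 wins each disease group but Protocol Alpha wins overall — the comparison reverses. Compound 2's patients skew toward stage IV, which has a lower base rate.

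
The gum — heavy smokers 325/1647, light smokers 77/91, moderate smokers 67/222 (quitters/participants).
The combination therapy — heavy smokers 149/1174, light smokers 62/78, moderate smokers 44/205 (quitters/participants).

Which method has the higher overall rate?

Heavy smokers: the gum 325/1647 = 19.7%, the combination therapy 149/1174 = 12.7% → the gum
Light smokers: the gum 77/91 = 84.6%, the combination therapy 62/78 = 79.5% → the gum
Moderate smokers: the gum 67/222 = 30.2%, the combination therapy 44/205 = 21.5% → the gum
Overall: the gum 469/1960 = 23.9%, the combination therapy 255/1457 = 17.5% → the gum

the gum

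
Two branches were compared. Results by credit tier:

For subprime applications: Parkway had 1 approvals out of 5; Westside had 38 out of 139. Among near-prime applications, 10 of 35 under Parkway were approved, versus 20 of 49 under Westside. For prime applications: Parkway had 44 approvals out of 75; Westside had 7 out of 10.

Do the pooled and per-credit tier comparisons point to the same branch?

Subprime: Parkway 1/5 = 20.0%, Westside 38/139 = 27.3% → Westside
Near-prime: Parkway 10/35 = 28.6%, Westside 20/49 = 40.8% → Westside
Prime: Parkway 44/75 = 58.7%, Westside 7/10 = 70.0% → Westside
Overall: Parkway 55/115 = 47.8%, Westside 65/198 = 32.8% → Parkway
Westside wins each credit group but Parkway wins overall — the comparison reverses. Westside's applications skew toward subprime, which has a lower base rate.

No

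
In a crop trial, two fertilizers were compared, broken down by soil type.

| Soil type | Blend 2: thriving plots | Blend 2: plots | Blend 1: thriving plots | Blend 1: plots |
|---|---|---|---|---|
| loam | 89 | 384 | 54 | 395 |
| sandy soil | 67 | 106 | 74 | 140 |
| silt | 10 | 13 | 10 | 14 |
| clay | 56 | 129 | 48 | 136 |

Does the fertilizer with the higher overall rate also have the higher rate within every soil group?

Loam: Blend 2 89/384 = 23.2%, Blend 1 54/395 = 13.7% → Blend 2
Sandy soil: Blend 2 67/106 = 63.2%, Blend 1 74/140 = 52.9% → Blend 2
Silt: Blend 2 10/13 = 76.9%, Blend 1 10/14 = 71.4% → Blend 2
Clay: Blend 2 56/129 = 43.4%, Blend 1 48/136 = 35.3% → Blend 2
Overall: Blend 2 222/632 = 35.1%, Blend 1 186/685 = 27.2% → Blend 2
Blend 2 wins overall and in every soil group — no reversal.

Yes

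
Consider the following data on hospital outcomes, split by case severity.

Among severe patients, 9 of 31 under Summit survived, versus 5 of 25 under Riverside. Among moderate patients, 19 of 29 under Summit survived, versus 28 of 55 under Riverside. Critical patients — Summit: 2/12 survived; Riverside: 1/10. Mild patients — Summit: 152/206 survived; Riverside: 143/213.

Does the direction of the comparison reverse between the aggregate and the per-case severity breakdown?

No

Severe: Summit 9/31 = 29.0%, Riverside 5/25 = 20.0% → Summit
Moderate: Summit 19/29 = 65.5%, Riverside 28/55 = 50.9% → Summit
Critical: Summit 2/12 = 16.7%, Riverside 1/10 = 10.0% → Summit
Mild: Summit 152/206 = 73.8%, Riverside 143/213 = 67.1% → Summit
Overall: Summit 182/278 = 65.5%, Riverside 177/303 = 58.4% → Summit
Summit wins overall and in every case group — no reversal.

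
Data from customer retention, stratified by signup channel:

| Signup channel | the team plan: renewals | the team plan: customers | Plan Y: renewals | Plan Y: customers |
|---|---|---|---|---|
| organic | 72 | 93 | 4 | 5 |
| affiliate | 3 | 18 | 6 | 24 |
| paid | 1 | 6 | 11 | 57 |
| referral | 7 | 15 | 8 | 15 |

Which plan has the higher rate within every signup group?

Organic: the team plan 72/93 = 77.4%, Plan Y 4/5 = 80.0% → Plan Y
Affiliate: the team plan 3/18 = 16.7%, Plan Y 6/24 = 25.0% → Plan Y
Paid: the team plan 1/6 = 16.7%, Plan Y 11/57 = 19.3% → Plan Y
Referral: the team plan 7/15 = 46.7%, Plan Y 8/15 = 53.3% → Plan Y
Plan Y has the higher rate in all 4 groups.

Plan Y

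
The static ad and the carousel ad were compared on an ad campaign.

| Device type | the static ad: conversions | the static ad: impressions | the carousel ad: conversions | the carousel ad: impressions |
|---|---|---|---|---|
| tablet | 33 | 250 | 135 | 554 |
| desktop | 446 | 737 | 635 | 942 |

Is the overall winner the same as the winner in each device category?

Yes

Tablet: the static ad 33/250 = 13.2%, the carousel ad 135/554 = 24.4% → the carousel ad
Desktop: the static ad 446/737 = 60.5%, the carousel ad 635/942 = 67.4% → the carousel ad
Overall: the static ad 479/987 = 48.5%, the carousel ad 770/1496 = 51.5% → the carousel ad
The carousel ad wins overall and in every device group — no reversal.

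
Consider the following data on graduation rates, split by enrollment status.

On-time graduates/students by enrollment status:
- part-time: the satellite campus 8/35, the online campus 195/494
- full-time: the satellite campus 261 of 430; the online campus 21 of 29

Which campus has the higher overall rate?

Part-time: the satellite campus 8/35 = 22.9%, the online campus 195/494 = 39.5% → the online campus
Full-time: the satellite campus 261/430 = 60.7%, the online campus 21/29 = 72.4% → the online campus
Overall: the satellite campus 269/465 = 57.8%, the online campus 216/523 = 41.3% → the satellite campus
(The online campus wins every enrollment group but the satellite campus wins overall — the online campus's students skew toward the low-rate part-time group.)

the satellite campus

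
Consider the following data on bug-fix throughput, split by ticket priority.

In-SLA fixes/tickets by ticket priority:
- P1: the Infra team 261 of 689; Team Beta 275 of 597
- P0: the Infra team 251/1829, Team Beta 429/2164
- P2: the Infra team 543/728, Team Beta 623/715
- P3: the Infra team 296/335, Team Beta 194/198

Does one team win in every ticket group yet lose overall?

P1: the Infra team 261/689 = 37.9%, Team Beta 275/597 = 46.1% → Team Beta
P0: the Infra team 251/1829 = 13.7%, Team Beta 429/2164 = 19.8% → Team Beta
P2: the Infra team 543/728 = 74.6%, Team Beta 623/715 = 87.1% → Team Beta
P3: the Infra team 296/335 = 88.4%, Team Beta 194/198 = 98.0% → Team Beta
Overall: the Infra team 1351/3581 = 37.7%, Team Beta 1521/3674 = 41.4% → Team Beta
Team Beta wins overall and in every ticket group — no reversal.

No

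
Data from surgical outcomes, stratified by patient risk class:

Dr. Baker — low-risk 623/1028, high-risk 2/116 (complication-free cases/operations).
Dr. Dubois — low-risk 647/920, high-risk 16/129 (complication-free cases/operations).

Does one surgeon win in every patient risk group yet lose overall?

No

Low-risk: Dr. Baker 623/1028 = 60.6%, Dr. Dubois 647/920 = 70.3% → Dr. Dubois
High-risk: Dr. Baker 2/116 = 1.7%, Dr. Dubois 16/129 = 12.4% → Dr. Dubois
Overall: Dr. Baker 625/1144 = 54.6%, Dr. Dubois 663/1049 = 63.2% → Dr. Dubois
Dr. Dubois wins overall and in every patient risk group — no reversal.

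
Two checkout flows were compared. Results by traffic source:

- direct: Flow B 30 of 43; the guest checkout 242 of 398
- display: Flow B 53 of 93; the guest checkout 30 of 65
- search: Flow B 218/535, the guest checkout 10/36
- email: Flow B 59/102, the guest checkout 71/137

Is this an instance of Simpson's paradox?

Direct: Flow B 30/43 = 69.8%, the guest checkout 242/398 = 60.8% → Flow B
Display: Flow B 53/93 = 57.0%, the guest checkout 30/65 = 46.2% → Flow B
Search: Flow B 218/535 = 40.7%, the guest checkout 10/36 = 27.8% → Flow B
Email: Flow B 59/102 = 57.8%, the guest checkout 71/137 = 51.8% → Flow B
Overall: Flow B 360/773 = 46.6%, the guest checkout 353/636 = 55.5% → the guest checkout
Flow B wins each traffic group but the guest checkout wins overall — the comparison reverses. Flow B's sessions skew toward search, which has a lower base rate.

Yes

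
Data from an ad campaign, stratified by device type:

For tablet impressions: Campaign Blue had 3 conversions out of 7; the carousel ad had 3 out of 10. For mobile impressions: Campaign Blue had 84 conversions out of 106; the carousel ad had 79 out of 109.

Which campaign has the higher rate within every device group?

Tablet: Campaign Blue 3/7 = 42.9%, the carousel ad 3/10 = 30.0% → Campaign Blue
Mobile: Campaign Blue 84/106 = 79.2%, the carousel ad 79/109 = 72.5% → Campaign Blue
Campaign Blue has the higher rate in both groups.

Campaign Blue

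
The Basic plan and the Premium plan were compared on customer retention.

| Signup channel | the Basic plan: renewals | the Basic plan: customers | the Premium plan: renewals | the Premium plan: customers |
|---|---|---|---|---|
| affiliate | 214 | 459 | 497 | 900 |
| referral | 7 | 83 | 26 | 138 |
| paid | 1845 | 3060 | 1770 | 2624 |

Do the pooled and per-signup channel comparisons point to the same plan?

Affiliate: the Basic plan 214/459 = 46.6%, the Premium plan 497/900 = 55.2% → the Premium plan
Referral: the Basic plan 7/83 = 8.4%, the Premium plan 26/138 = 18.8% → the Premium plan
Paid: the Basic plan 1845/3060 = 60.3%, the Premium plan 1770/2624 = 67.5% → the Premium plan
Overall: the Basic plan 2066/3602 = 57.4%, the Premium plan 2293/3662 = 62.6% → the Premium plan
The Premium plan wins overall and in every signup group — no reversal.

Yes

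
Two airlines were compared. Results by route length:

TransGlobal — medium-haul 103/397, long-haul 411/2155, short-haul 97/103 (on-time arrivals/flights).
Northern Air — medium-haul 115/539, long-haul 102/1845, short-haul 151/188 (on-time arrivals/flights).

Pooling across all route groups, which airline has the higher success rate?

TransGlobal

Medium-haul: TransGlobal 103/397 = 25.9%, Northern Air 115/539 = 21.3% → TransGlobal
Long-haul: TransGlobal 411/2155 = 19.1%, Northern Air 102/1845 = 5.5% → TransGlobal
Short-haul: TransGlobal 97/103 = 94.2%, Northern Air 151/188 = 80.3% → TransGlobal
Overall: TransGlobal 611/2655 = 23.0%, Northern Air 368/2572 = 14.3% → TransGlobal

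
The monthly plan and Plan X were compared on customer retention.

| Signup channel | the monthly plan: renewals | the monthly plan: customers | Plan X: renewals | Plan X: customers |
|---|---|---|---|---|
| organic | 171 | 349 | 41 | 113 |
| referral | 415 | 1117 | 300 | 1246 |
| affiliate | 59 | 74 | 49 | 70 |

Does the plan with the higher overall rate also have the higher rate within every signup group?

Organic: the monthly plan 171/349 = 49.0%, Plan X 41/113 = 36.3% → the monthly plan
Referral: the monthly plan 415/1117 = 37.2%, Plan X 300/1246 = 24.1% → the monthly plan
Affiliate: the monthly plan 59/74 = 79.7%, Plan X 49/70 = 70.0% → the monthly plan
Overall: the monthly plan 645/1540 = 41.9%, Plan X 390/1429 = 27.3% → the monthly plan
The monthly plan wins overall and in every signup group — no reversal.

Yes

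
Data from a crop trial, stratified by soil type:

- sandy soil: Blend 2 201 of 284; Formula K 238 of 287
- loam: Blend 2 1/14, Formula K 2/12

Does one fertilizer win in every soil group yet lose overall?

No

Sandy soil: Blend 2 201/284 = 70.8%, Formula K 238/287 = 82.9% → Formula K
Loam: Blend 2 1/14 = 7.1%, Formula K 2/12 = 16.7% → Formula K
Overall: Blend 2 202/298 = 67.8%, Formula K 240/299 = 80.3% → Formula K
Formula K wins overall and in every soil group — no reversal.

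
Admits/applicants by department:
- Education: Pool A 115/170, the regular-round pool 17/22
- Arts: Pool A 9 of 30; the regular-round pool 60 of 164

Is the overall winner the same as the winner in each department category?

Education: Pool A 115/170 = 67.6%, the regular-round pool 17/22 = 77.3% → the regular-round pool
Arts: Pool A 9/30 = 30.0%, the regular-round pool 60/164 = 36.6% → the regular-round pool
Overall: Pool A 124/200 = 62.0%, the regular-round pool 77/186 = 41.4% → Pool A
The regular-round pool wins each department group but Pool A wins overall — the comparison reverses. The regular-round pool's applicants skew toward Arts, which has a lower base rate.

No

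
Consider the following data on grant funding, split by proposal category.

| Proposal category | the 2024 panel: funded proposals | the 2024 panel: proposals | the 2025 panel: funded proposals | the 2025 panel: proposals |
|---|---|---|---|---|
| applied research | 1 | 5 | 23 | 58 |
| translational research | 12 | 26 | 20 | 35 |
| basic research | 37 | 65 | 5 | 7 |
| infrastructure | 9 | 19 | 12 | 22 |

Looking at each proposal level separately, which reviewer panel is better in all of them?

the 2025 panel

Applied research: the 2024 panel 1/5 = 20.0%, the 2025 panel 23/58 = 39.7% → the 2025 panel
Translational research: the 2024 panel 12/26 = 46.2%, the 2025 panel 20/35 = 57.1% → the 2025 panel
Basic research: the 2024 panel 37/65 = 56.9%, the 2025 panel 5/7 = 71.4% → the 2025 panel
Infrastructure: the 2024 panel 9/19 = 47.4%, the 2025 panel 12/22 = 54.5% → the 2025 panel
The 2025 panel has the higher rate in all 4 groups.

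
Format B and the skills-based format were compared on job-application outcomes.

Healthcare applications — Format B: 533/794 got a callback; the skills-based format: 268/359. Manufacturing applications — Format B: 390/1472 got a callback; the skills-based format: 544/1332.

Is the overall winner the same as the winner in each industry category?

Healthcare: Format B 533/794 = 67.1%, the skills-based format 268/359 = 74.7% → the skills-based format
Manufacturing: Format B 390/1472 = 26.5%, the skills-based format 544/1332 = 40.8% → the skills-based format
Overall: Format B 923/2266 = 40.7%, the skills-based format 812/1691 = 48.0% → the skills-based format
The skills-based format wins overall and in every industry group — no reversal.

Yes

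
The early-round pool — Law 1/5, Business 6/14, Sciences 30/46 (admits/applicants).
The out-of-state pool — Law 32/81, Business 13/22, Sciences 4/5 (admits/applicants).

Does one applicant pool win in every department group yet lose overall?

Yes

Law: the early-round pool 1/5 = 20.0%, the out-of-state pool 32/81 = 39.5% → the out-of-state pool
Business: the early-round pool 6/14 = 42.9%, the out-of-state pool 13/22 = 59.1% → the out-of-state pool
Sciences: the early-round pool 30/46 = 65.2%, the out-of-state pool 4/5 = 80.0% → the out-of-state pool
Overall: the early-round pool 37/65 = 56.9%, the out-of-state pool 49/108 = 45.4% → the early-round pool
The out-of-state pool wins each department group but the early-round pool wins overall — the comparison reverses. The out-of-state pool's applicants skew toward Law, which has a lower base rate.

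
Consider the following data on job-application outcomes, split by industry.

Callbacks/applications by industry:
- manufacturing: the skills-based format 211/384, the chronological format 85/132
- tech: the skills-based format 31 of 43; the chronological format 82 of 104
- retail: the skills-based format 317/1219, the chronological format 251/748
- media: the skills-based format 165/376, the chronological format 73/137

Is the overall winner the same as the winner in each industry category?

Yes

Manufacturing: the skills-based format 211/384 = 54.9%, the chronological format 85/132 = 64.4% → the chronological format
Tech: the skills-based format 31/43 = 72.1%, the chronological format 82/104 = 78.8% → the chronological format
Retail: the skills-based format 317/1219 = 26.0%, the chronological format 251/748 = 33.6% → the chronological format
Media: the skills-based format 165/376 = 43.9%, the chronological format 73/137 = 53.3% → the chronological format
Overall: the skills-based format 724/2022 = 35.8%, the chronological format 491/1121 = 43.8% → the chronological format
The chronological format wins overall and in every industry group — no reversal.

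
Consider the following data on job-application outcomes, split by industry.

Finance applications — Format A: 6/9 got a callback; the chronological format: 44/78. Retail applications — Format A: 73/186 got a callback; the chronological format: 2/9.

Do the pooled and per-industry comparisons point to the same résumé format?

Finance: Format A 6/9 = 66.7%, the chronological format 44/78 = 56.4% → Format A
Retail: Format A 73/186 = 39.2%, the chronological format 2/9 = 22.2% → Format A
Overall: Format A 79/195 = 40.5%, the chronological format 46/87 = 52.9% → the chronological format
Format A wins each industry group but the chronological format wins overall — the comparison reverses. Format A's applications skew toward retail, which has a lower base rate.

No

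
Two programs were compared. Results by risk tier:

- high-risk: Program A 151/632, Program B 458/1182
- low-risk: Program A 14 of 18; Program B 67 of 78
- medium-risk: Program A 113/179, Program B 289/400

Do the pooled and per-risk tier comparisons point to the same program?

Yes

High-risk: Program A 151/632 = 23.9%, Program B 458/1182 = 38.7% → Program B
Low-risk: Program A 14/18 = 77.8%, Program B 67/78 = 85.9% → Program B
Medium-risk: Program A 113/179 = 63.1%, Program B 289/400 = 72.2% → Program B
Overall: Program A 278/829 = 33.5%, Program B 814/1660 = 49.0% → Program B
Program B wins overall and in every risk group — no reversal.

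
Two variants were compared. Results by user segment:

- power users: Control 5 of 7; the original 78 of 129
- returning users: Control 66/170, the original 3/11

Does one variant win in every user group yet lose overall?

Power users: Control 5/7 = 71.4%, the original 78/129 = 60.5% → Control
Returning users: Control 66/170 = 38.8%, the original 3/11 = 27.3% → Control
Overall: Control 71/177 = 40.1%, the original 81/140 = 57.9% → the original
Control wins each user group but the original wins overall — the comparison reverses. Control's views skew toward returning users, which has a lower base rate.

Yes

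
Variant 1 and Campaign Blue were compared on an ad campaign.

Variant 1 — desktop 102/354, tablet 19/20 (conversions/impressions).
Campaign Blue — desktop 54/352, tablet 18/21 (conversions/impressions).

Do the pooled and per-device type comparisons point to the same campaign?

Yes

Desktop: Variant 1 102/354 = 28.8%, Campaign Blue 54/352 = 15.3% → Variant 1
Tablet: Variant 1 19/20 = 95.0%, Campaign Blue 18/21 = 85.7% → Variant 1
Overall: Variant 1 121/374 = 32.4%, Campaign Blue 72/373 = 19.3% → Variant 1
Variant 1 wins overall and in every device group — no reversal.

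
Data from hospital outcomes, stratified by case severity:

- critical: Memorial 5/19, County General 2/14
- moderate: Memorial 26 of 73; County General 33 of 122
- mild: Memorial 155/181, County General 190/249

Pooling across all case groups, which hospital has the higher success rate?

Critical: Memorial 5/19 = 26.3%, County General 2/14 = 14.3% → Memorial
Moderate: Memorial 26/73 = 35.6%, County General 33/122 = 27.0% → Memorial
Mild: Memorial 155/181 = 85.6%, County General 190/249 = 76.3% → Memorial
Overall: Memorial 186/273 = 68.1%, County General 225/385 = 58.4% → Memorial

Memorial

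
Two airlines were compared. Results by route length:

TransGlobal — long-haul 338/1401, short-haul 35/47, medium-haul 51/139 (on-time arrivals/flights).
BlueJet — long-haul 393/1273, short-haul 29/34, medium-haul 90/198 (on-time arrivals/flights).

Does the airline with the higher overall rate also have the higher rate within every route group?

Long-haul: TransGlobal 338/1401 = 24.1%, BlueJet 393/1273 = 30.9% → BlueJet
Short-haul: TransGlobal 35/47 = 74.5%, BlueJet 29/34 = 85.3% → BlueJet
Medium-haul: TransGlobal 51/139 = 36.7%, BlueJet 90/198 = 45.5% → BlueJet
Overall: TransGlobal 424/1587 = 26.7%, BlueJet 512/1505 = 34.0% → BlueJet
BlueJet wins overall and in every route group — no reversal.

Yes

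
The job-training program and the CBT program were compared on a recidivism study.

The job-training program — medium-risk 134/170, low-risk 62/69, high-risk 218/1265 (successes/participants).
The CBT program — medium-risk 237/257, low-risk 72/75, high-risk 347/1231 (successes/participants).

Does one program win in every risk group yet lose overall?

Medium-risk: the job-training program 134/170 = 78.8%, the CBT program 237/257 = 92.2% → the CBT program
Low-risk: the job-training program 62/69 = 89.9%, the CBT program 72/75 = 96.0% → the CBT program
High-risk: the job-training program 218/1265 = 17.2%, the CBT program 347/1231 = 28.2% → the CBT program
Overall: the job-training program 414/1504 = 27.5%, the CBT program 656/1563 = 42.0% → the CBT program
The CBT program wins overall and in every risk group — no reversal.

No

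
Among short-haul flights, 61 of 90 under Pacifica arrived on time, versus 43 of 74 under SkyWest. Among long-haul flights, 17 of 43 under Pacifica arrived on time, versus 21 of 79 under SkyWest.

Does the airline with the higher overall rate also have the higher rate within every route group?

Yes

Short-haul: Pacifica 61/90 = 67.8%, SkyWest 43/74 = 58.1% → Pacifica
Long-haul: Pacifica 17/43 = 39.5%, SkyWest 21/79 = 26.6% → Pacifica
Overall: Pacifica 78/133 = 58.6%, SkyWest 64/153 = 41.8% → Pacifica
Pacifica wins overall and in every route group — no reversal.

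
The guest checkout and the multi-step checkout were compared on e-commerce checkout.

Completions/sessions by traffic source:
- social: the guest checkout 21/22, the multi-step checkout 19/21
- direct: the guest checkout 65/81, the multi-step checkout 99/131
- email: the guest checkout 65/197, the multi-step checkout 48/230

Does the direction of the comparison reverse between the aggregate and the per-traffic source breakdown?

No

Social: the guest checkout 21/22 = 95.5%, the multi-step checkout 19/21 = 90.5% → the guest checkout
Direct: the guest checkout 65/81 = 80.2%, the multi-step checkout 99/131 = 75.6% → the guest checkout
Email: the guest checkout 65/197 = 33.0%, the multi-step checkout 48/230 = 20.9% → the guest checkout
Overall: the guest checkout 151/300 = 50.3%, the multi-step checkout 166/382 = 43.5% → the guest checkout
The guest checkout wins overall and in every traffic group — no reversal.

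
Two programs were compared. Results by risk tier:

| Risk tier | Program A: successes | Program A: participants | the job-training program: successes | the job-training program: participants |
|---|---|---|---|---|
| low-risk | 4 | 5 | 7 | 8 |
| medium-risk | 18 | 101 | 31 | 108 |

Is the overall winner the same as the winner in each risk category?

Low-risk: Program A 4/5 = 80.0%, the job-training program 7/8 = 87.5% → the job-training program
Medium-risk: Program A 18/101 = 17.8%, the job-training program 31/108 = 28.7% → the job-training program
Overall: Program A 22/106 = 20.8%, the job-training program 38/116 = 32.8% → the job-training program
The job-training program wins overall and in every risk group — no reversal.

Yes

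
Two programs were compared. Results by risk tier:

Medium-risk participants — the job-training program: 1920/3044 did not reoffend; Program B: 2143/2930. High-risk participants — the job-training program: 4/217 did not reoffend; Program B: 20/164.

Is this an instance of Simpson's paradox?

No

Medium-risk: the job-training program 1920/3044 = 63.1%, Program B 2143/2930 = 73.1% → Program B
High-risk: the job-training program 4/217 = 1.8%, Program B 20/164 = 12.2% → Program B
Overall: the job-training program 1924/3261 = 59.0%, Program B 2163/3094 = 69.9% → Program B
Program B wins overall and in every risk group — no reversal.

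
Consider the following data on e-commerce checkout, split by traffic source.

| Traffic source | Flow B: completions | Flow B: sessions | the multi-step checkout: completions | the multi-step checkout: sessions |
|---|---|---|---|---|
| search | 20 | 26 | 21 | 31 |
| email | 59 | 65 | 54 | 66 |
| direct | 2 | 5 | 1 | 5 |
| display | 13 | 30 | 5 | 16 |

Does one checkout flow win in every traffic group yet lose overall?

Search: Flow B 20/26 = 76.9%, the multi-step checkout 21/31 = 67.7% → Flow B
Email: Flow B 59/65 = 90.8%, the multi-step checkout 54/66 = 81.8% → Flow B
Direct: Flow B 2/5 = 40.0%, the multi-step checkout 1/5 = 20.0% → Flow B
Display: Flow B 13/30 = 43.3%, the multi-step checkout 5/16 = 31.2% → Flow B
Overall: Flow B 94/126 = 74.6%, the multi-step checkout 81/118 = 68.6% → Flow B
Flow B wins overall and in every traffic group — no reversal.

No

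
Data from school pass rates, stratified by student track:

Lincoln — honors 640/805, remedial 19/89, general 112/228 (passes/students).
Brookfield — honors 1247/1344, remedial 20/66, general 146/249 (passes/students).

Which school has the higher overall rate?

Brookfield

Honors: Lincoln 640/805 = 79.5%, Brookfield 1247/1344 = 92.8% → Brookfield
Remedial: Lincoln 19/89 = 21.3%, Brookfield 20/66 = 30.3% → Brookfield
General: Lincoln 112/228 = 49.1%, Brookfield 146/249 = 58.6% → Brookfield
Overall: Lincoln 771/1122 = 68.7%, Brookfield 1413/1659 = 85.2% → Brookfield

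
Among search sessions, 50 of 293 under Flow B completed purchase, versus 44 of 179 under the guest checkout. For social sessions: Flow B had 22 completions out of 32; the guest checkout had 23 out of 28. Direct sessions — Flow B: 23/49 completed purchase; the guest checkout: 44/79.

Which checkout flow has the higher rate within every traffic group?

Search: Flow B 50/293 = 17.1%, the guest checkout 44/179 = 24.6% → the guest checkout
Social: Flow B 22/32 = 68.8%, the guest checkout 23/28 = 82.1% → the guest checkout
Direct: Flow B 23/49 = 46.9%, the guest checkout 44/79 = 55.7% → the guest checkout
The guest checkout has the higher rate in all 3 groups.

the guest checkout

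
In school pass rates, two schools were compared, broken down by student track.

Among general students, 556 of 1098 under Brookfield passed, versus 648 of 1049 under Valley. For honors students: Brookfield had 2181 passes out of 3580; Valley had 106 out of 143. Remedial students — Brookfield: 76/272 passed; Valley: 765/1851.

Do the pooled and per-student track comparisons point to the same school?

General: Brookfield 556/1098 = 50.6%, Valley 648/1049 = 61.8% → Valley
Honors: Brookfield 2181/3580 = 60.9%, Valley 106/143 = 74.1% → Valley
Remedial: Brookfield 76/272 = 27.9%, Valley 765/1851 = 41.3% → Valley
Overall: Brookfield 2813/4950 = 56.8%, Valley 1519/3043 = 49.9% → Brookfield
Valley wins each student group but Brookfield wins overall — the comparison reverses. Valley's students skew toward remedial, which has a lower base rate.

No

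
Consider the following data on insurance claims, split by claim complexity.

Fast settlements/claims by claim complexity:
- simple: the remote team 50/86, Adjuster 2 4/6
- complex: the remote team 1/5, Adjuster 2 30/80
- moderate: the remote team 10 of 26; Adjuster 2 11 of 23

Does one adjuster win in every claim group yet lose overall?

Yes

Simple: the remote team 50/86 = 58.1%, Adjuster 2 4/6 = 66.7% → Adjuster 2
Complex: the remote team 1/5 = 20.0%, Adjuster 2 30/80 = 37.5% → Adjuster 2
Moderate: the remote team 10/26 = 38.5%, Adjuster 2 11/23 = 47.8% → Adjuster 2
Overall: the remote team 61/117 = 52.1%, Adjuster 2 45/109 = 41.3% → the remote team
Adjuster 2 wins each claim group but the remote team wins overall — the comparison reverses. Adjuster 2's claims skew toward complex, which has a lower base rate.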